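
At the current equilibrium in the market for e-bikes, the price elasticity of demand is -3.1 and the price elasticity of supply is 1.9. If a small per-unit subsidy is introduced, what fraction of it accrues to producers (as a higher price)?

For a small subsidy around the equilibrium, the benefit split depends on the relative slopes, which at a point are proportional to the elasticities.
Buyer share = εs/(εs + |εd|) = 1.9/(1.9 + 3.1) = 0.38; seller share = |εd|/(εs + |εd|) = 0.62.
So producers capture 0.62 of the subsidy.

Producer share = 0.62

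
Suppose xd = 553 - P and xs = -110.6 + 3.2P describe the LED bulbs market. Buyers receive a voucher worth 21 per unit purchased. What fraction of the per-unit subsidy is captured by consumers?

Consumer share = 16/21

Pre-subsidy: 553 - P = -110.6 + 3.2P gives P* = 158, x* = 395.
With the rebate, buyers effectively pay Pb = Ps − 21, where Ps is the price sellers receive.
Demand in terms of Ps becomes xd = 553 − 1(Ps − 21) = 574 - Ps. Setting this equal to supply: 574 - Ps = -110.6 + 3.2Ps, so Ps = 163.
Buyers pay Pb = 163 − 21 = 142; x' = -110.6 + 3.2·163 = 411.
Buyers' price falls by P* − Pb = 158 − 142 = 16; sellers' price rises by Ps − P* = 163 − 158 = 5.
So consumers capture 16/21 = 16/21 of each unit of subsidy.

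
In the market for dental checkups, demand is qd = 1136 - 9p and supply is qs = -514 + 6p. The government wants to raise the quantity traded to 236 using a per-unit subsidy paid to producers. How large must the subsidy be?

At q = 236, invert demand for the buyer price: pb = (1136 − 236)/9 = 100; invert supply for the seller price: ps = (236 − (-514))/6 = 125.
The subsidy must fill the gap: s = ps − pb = 125 − 100 = 25.

Required subsidy s = 25 per unit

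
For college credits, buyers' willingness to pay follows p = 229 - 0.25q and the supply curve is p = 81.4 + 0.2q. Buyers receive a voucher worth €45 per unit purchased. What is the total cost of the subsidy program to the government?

Pre-subsidy: 229 - 0.25q = 81.4 + 0.2q gives q* = 328 and p* = 147.
With the rebate, buyers effectively pay pb = ps − 45, where ps is the price sellers receive.
On the curves, pb = 229 - 0.25q and ps = 81.4 + 0.2q; the wedge ps − pb = 45 gives 81.4 + 0.2q − (229 - 0.25q) = 45, so q' = 428.
Then pb = 229 − 0.25·428 = 122 and ps = 81.4 + 0.2·428 = 167.
Government outlay = subsidy × quantity = 45 × 428 = 19260.

Government cost = €19260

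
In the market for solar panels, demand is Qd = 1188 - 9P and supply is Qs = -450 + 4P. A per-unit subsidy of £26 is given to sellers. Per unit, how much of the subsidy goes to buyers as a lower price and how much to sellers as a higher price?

Buyers gain £8 per unit; sellers gain £18 per unit

Pre-subsidy: 1188 - 9P = -450 + 4P gives P* = 126, Q* = 54.
With the subsidy, sellers receive Ps = Pb + 26 for each unit, where Pb is the price buyers pay.
Supply in terms of Pb becomes Qs = -450 + 4(Pb + 26) = -346 + 4Pb. Setting this equal to demand: 1188 - 9Pb = -346 + 4Pb, so Pb = 118.
Sellers receive Ps = 118 + 26 = 144; Q' = 1188 − 9·118 = 126.
Buyers' price falls by P* − Pb = 126 − 118 = 8; sellers' price rises by Ps − P* = 144 − 126 = 18.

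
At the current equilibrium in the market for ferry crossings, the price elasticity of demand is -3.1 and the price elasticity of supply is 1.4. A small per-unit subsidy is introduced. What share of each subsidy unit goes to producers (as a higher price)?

Producer share = 31/45

For a small subsidy around the equilibrium, the benefit split depends on the relative slopes, which at a point are proportional to the elasticities.
Buyer share = εs/(εs + |εd|) = 1.4/(1.4 + 3.1) = 14/45; seller share = |εd|/(εs + |εd|) = 31/45.
So producers capture 31/45 of the subsidy.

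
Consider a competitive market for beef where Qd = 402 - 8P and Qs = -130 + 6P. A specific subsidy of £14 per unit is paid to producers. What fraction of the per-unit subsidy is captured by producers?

Producer share = 4/7

Pre-subsidy: 402 - 8P = -130 + 6P gives P* = 38, Q* = 98.
With the subsidy, sellers receive Ps = Pb + 14 for each unit, where Pb is the price buyers pay.
Supply in terms of Pb becomes Qs = -130 + 6(Pb + 14) = -46 + 6Pb. Setting this equal to demand: 402 - 8Pb = -46 + 6Pb, so Pb = 32.
Sellers receive Ps = 32 + 14 = 46; Q' = 402 − 8·32 = 146.
Buyers' price falls by P* − Pb = 38 − 32 = 6; sellers' price rises by Ps − P* = 46 − 38 = 8.
So producers capture 8/14 = 4/7 of each unit of subsidy.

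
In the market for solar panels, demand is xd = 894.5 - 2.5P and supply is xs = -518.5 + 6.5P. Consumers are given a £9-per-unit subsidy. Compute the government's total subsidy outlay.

Government cost = £4664.25

Pre-subsidy: 894.5 - 2.5P = -518.5 + 6.5P gives P* = 157, x* = 502.
With the rebate, buyers effectively pay Pb = Ps − 9, where Ps is the price sellers receive.
Demand in terms of Ps becomes xd = 894.5 − 2.5(Ps − 9) = 917 - 2.5Ps. Setting this equal to supply: 917 - 2.5Ps = -518.5 + 6.5Ps, so Ps = 159.5.
Buyers pay Pb = 159.5 − 9 = 150.5; x' = -518.5 + 6.5·159.5 = 518.25.
Government outlay = subsidy × quantity = 9 × 518.25 = 4664.25.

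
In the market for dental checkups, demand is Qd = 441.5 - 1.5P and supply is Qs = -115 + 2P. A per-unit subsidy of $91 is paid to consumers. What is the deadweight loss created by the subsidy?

Deadweight loss = $3549

Pre-subsidy: 441.5 - 1.5P = -115 + 2P gives P* = 159, Q* = 203.
With the rebate, buyers effectively pay Pb = Ps − 91, where Ps is the price sellers receive.
Demand in terms of Ps becomes Qd = 441.5 − 1.5(Ps − 91) = 578 - 1.5Ps. Setting this equal to supply: 578 - 1.5Ps = -115 + 2Ps, so Ps = 198.
Buyers pay Pb = 198 − 91 = 107; Q' = -115 + 2·198 = 281.
The subsidy expands output by 281 − 203 = 78 past the efficient level; on those units the gap between marginal cost and willingness to pay runs from 0 up to 91.
DWL = ½ × 91 × 78 = 3549.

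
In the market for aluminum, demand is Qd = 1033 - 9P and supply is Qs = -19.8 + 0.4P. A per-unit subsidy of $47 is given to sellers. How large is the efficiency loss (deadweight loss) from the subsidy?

Deadweight loss = $423

Pre-subsidy: 1033 - 9P = -19.8 + 0.4P gives P* = 112, Q* = 25.
With the subsidy, sellers receive Ps = Pb + 47 for each unit, where Pb is the price buyers pay.
Supply in terms of Pb becomes Qs = -19.8 + 0.4(Pb + 47) = -1 + 0.4Pb. Setting this equal to demand: 1033 - 9Pb = -1 + 0.4Pb, so Pb = 110.
Sellers receive Ps = 110 + 47 = 157; Q' = 1033 − 9·110 = 43.
The subsidy expands output by 43 − 25 = 18 past the efficient level; on those units the gap between marginal cost and willingness to pay runs from 0 up to 47.
DWL = ½ × 47 × 18 = 423.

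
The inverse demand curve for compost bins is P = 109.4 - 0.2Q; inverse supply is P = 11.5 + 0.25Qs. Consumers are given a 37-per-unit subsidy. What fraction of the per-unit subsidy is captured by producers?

Pre-subsidy: 109.4 - 0.2Q = 11.5 + 0.25Q gives Q* = 1958/9 and P* = 593/9.
With the rebate, buyers effectively pay Pb = Ps − 37, where Ps is the price sellers receive.
On the curves, Pb = 109.4 - 0.2Q and Ps = 11.5 + 0.25Q; the wedge Ps − Pb = 37 gives 11.5 + 0.25Q − (109.4 - 0.2Q) = 37, so Q' = 2698/9.
Then Pb = 109.4 − 0.2·(2698/9) = 445/9 and Ps = 11.5 + 0.25·(2698/9) = 778/9.
Buyers' price falls by P* − Pb = 593/9 − 445/9 = 148/9; sellers' price rises by Ps − P* = 778/9 − 593/9 = 185/9.
So producers capture (185/9)/37 = 5/9 of each unit of subsidy.

Producer share = 5/9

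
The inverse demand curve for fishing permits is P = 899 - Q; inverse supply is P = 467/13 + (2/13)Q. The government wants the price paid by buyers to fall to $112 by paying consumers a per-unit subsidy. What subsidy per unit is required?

At a buyer price of 112, quantity demanded is 899 − 1·112 = 787.
Sellers supply 787 only when they receive Ps = 467/13 + (2/13)·787 = 157.
s = Ps − Pb = 157 − 112 = 45.

Required subsidy s = $45 per unit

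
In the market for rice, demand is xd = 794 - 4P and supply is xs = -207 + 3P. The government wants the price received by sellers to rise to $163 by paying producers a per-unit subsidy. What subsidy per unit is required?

Required subsidy s = $35 per unit

At a seller price of 163, quantity supplied is -207 + 3·163 = 282.
Buyers absorb 282 only when they pay Pb with 794 − 4·Pb = 282, i.e. Pb = 128.
s = Ps − Pb = 163 − 128 = 35.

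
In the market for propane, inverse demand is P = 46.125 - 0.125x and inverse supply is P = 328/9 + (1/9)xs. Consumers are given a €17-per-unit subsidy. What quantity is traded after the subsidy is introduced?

x' = 113

Pre-subsidy: 46.125 - 0.125x = 328/9 + (1/9)x gives x* = 41 and P* = 41.
With the rebate, buyers effectively pay Pb = Ps − 17, where Ps is the price sellers receive.
On the curves, Pb = 46.125 - 0.125x and Ps = 328/9 + (1/9)x; the wedge Ps − Pb = 17 gives 328/9 + (1/9)x − (46.125 - 0.125x) = 17, so x' = 113.
Then Pb = 46.125 − 0.125·113 = 32 and Ps = 328/9 + (1/9)·113 = 49.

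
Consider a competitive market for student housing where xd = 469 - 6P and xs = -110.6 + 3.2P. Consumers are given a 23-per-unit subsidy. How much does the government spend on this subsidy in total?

Pre-subsidy: 469 - 6P = -110.6 + 3.2P gives P* = 63, x* = 91.
With the rebate, buyers effectively pay Pb = Ps − 23, where Ps is the price sellers receive.
Demand in terms of Ps becomes xd = 469 − 6(Ps − 23) = 607 - 6Ps. Setting this equal to supply: 607 - 6Ps = -110.6 + 3.2Ps, so Ps = 78.
Buyers pay Pb = 78 − 23 = 55; x' = -110.6 + 3.2·78 = 139.
Government outlay = subsidy × quantity = 23 × 139 = 3197.

Government cost = 3197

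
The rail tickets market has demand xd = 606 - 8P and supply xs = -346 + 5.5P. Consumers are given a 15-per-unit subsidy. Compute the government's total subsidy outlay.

Pre-subsidy: 606 - 8P = -346 + 5.5P gives P* = 1904/27, x* = 1130/27.
With the rebate, buyers effectively pay Pb = Ps − 15, where Ps is the price sellers receive.
Demand in terms of Ps becomes xd = 606 − 8(Ps − 15) = 726 - 8Ps. Setting this equal to supply: 726 - 8Ps = -346 + 5.5Ps, so Ps = 2144/27.
Buyers pay Pb = 2144/27 − 15 = 1739/27; x' = -346 + 5.5·(2144/27) = 2450/27.
Government outlay = subsidy × quantity = 15 × 2450/27 = 12250/9.

Government cost = 12250/9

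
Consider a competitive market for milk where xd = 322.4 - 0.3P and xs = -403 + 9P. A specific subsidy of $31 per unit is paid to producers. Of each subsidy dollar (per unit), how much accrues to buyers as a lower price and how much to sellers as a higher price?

Pre-subsidy: 322.4 - 0.3P = -403 + 9P gives P* = 78, x* = 299.
With the subsidy, sellers receive Ps = Pb + 31 for each unit, where Pb is the price buyers pay.
Supply in terms of Pb becomes xs = -403 + 9(Pb + 31) = -124 + 9Pb. Setting this equal to demand: 322.4 - 0.3Pb = -124 + 9Pb, so Pb = 48.
Sellers receive Ps = 48 + 31 = 79; x' = 322.4 − 0.3·48 = 308.
Buyers' price falls by P* − Pb = 78 − 48 = 30; sellers' price rises by Ps − P* = 79 − 78 = 1.

Buyers gain $30 per unit; sellers gain $1 per unit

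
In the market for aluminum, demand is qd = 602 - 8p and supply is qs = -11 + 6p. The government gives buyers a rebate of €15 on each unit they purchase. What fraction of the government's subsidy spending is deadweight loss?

Pre-subsidy: 602 - 8p = -11 + 6p gives p* = 613/14, q* = 1762/7.
With the rebate, buyers effectively pay pb = ps − 15, where ps is the price sellers receive.
Demand in terms of ps becomes qd = 602 − 8(ps − 15) = 722 - 8ps. Setting this equal to supply: 722 - 8ps = -11 + 6ps, so ps = 733/14.
Buyers pay pb = 733/14 − 15 = 523/14; q' = -11 + 6·(733/14) = 2122/7.
ΔCS = ½(1762/7 + 2122/7)(613/14 − 523/14) = 87390/49; ΔPS = ½(1762/7 + 2122/7)(733/14 − 613/14) = 116520/49.
Government spending = 15 × 2122/7 = 31830/7.
DWL = ½ × 15 × (2122/7 − 1762/7) = 2700/7; fraction = (2700/7) / (31830/7) = 90/1061.

DWL / government spending = 90/1061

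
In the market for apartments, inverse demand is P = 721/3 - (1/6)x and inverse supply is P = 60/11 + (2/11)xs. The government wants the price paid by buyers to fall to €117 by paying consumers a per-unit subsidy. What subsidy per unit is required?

At a buyer price of 117, quantity demanded is 1442 − 6·117 = 740.
Sellers supply 740 only when they receive Ps = 60/11 + (2/11)·740 = 140.
s = Ps − Pb = 140 − 117 = 23.

Required subsidy s = €23 per unit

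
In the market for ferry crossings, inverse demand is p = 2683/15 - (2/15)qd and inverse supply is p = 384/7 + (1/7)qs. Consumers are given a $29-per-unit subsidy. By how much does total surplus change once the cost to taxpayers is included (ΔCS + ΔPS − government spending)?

Net change in total surplus = -$1522.5

Pre-subsidy: 2683/15 - (2/15)q = 384/7 + (1/7)q gives q* = 449 and p* = 119.
With the rebate, buyers effectively pay pb = ps − 29, where ps is the price sellers receive.
On the curves, pb = 2683/15 - (2/15)q and ps = 384/7 + (1/7)q; the wedge ps − pb = 29 gives 384/7 + (1/7)q − (2683/15 - (2/15)q) = 29, so q' = 554.
Then pb = 2683/15 − (2/15)·554 = 105 and ps = 384/7 + (1/7)·554 = 134.
ΔCS = ½(449 + 554)(119 − 105) = 7021; ΔPS = ½(449 + 554)(134 − 119) = 7522.5.
Government spending = 29 × 554 = 16066.
Net change = 7021 + 7522.5 − 16066 = -1522.5. The loss equals the DWL triangle ½·29·105.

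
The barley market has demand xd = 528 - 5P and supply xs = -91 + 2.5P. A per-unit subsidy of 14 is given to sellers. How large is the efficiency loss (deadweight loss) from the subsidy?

Deadweight loss = 490/3

Pre-subsidy: 528 - 5P = -91 + 2.5P gives P* = 1238/15, x* = 346/3.
With the subsidy, sellers receive Ps = Pb + 14 for each unit, where Pb is the price buyers pay.
Supply in terms of Pb becomes xs = -91 + 2.5(Pb + 14) = -56 + 2.5Pb. Setting this equal to demand: 528 - 5Pb = -56 + 2.5Pb, so Pb = 1168/15.
Sellers receive Ps = 1168/15 + 14 = 1378/15; x' = 528 − 5·(1168/15) = 416/3.
The subsidy expands output by 416/3 − 346/3 = 70/3 past the efficient level; on those units the gap between marginal cost and willingness to pay runs from 0 up to 14.
DWL = ½ × 14 × 70/3 = 490/3.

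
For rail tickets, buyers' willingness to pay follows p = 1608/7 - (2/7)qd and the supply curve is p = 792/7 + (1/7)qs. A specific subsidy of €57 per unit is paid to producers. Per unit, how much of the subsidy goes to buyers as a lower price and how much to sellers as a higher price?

Buyers gain €38 per unit; sellers gain €19 per unit

Pre-subsidy: 1608/7 - (2/7)q = 792/7 + (1/7)q gives q* = 272 and p* = 152.
With the subsidy, sellers receive ps = pb + 57 for each unit, where pb is the price buyers pay.
On the curves, pb = 1608/7 - (2/7)q and ps = 792/7 + (1/7)q; the wedge ps − pb = 57 gives 792/7 + (1/7)q − (1608/7 - (2/7)q) = 57, so q' = 405.
Then pb = 1608/7 − (2/7)·405 = 114 and ps = 792/7 + (1/7)·405 = 171.
Buyers' price falls by p* − pb = 152 − 114 = 38; sellers' price rises by ps − p* = 171 − 152 = 19.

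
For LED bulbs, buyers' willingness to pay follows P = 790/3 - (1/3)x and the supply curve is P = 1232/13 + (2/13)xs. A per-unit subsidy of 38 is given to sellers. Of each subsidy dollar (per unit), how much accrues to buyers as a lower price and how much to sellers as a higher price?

Pre-subsidy: 790/3 - (1/3)x = 1232/13 + (2/13)x gives x* = 346 and P* = 148.
With the subsidy, sellers receive Ps = Pb + 38 for each unit, where Pb is the price buyers pay.
On the curves, Pb = 790/3 - (1/3)x and Ps = 1232/13 + (2/13)x; the wedge Ps − Pb = 38 gives 1232/13 + (2/13)x − (790/3 - (1/3)x) = 38, so x' = 424.
Then Pb = 790/3 − (1/3)·424 = 122 and Ps = 1232/13 + (2/13)·424 = 160.
Buyers' price falls by P* − Pb = 148 − 122 = 26; sellers' price rises by Ps − P* = 160 − 148 = 12.

Buyers gain 26 per unit; sellers gain 12 per unit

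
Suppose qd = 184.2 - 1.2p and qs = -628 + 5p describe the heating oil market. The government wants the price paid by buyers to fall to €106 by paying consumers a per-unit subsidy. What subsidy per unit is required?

At a buyer price of 106, quantity demanded is 184.2 − 1.2·106 = 57.
Sellers supply 57 only when they receive ps with -628 + 5·ps = 57, i.e. ps = 137.
s = ps − pb = 137 − 106 = 31.

Required subsidy s = €31 per unit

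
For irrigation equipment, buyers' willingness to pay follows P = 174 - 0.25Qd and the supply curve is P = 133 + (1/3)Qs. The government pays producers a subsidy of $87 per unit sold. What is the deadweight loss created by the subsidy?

Deadweight loss = 45414/7

Pre-subsidy: 174 - 0.25Q = 133 + (1/3)Q gives Q* = 492/7 and P* = 1095/7.
With the subsidy, sellers receive Ps = Pb + 87 for each unit, where Pb is the price buyers pay.
On the curves, Pb = 174 - 0.25Q and Ps = 133 + (1/3)Q; the wedge Ps − Pb = 87 gives 133 + (1/3)Q − (174 - 0.25Q) = 87, so Q' = 1536/7.
Then Pb = 174 − 0.25·(1536/7) = 834/7 and Ps = 133 + (1/3)·(1536/7) = 1443/7.
The subsidy expands output by 1536/7 − 492/7 = 1044/7 past the efficient level; on those units the gap between marginal cost and willingness to pay runs from 0 up to 87.
DWL = ½ × 87 × 1044/7 = 45414/7.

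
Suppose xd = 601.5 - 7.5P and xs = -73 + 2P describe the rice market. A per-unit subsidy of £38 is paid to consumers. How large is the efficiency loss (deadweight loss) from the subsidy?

Pre-subsidy: 601.5 - 7.5P = -73 + 2P gives P* = 71, x* = 69.
With the rebate, buyers effectively pay Pb = Ps − 38, where Ps is the price sellers receive.
Demand in terms of Ps becomes xd = 601.5 − 7.5(Ps − 38) = 886.5 - 7.5Ps. Setting this equal to supply: 886.5 - 7.5Ps = -73 + 2Ps, so Ps = 101.
Buyers pay Pb = 101 − 38 = 63; x' = -73 + 2·101 = 129.
The subsidy expands output by 129 − 69 = 60 past the efficient level; on those units the gap between marginal cost and willingness to pay runs from 0 up to 38.
DWL = ½ × 38 × 60 = 1140.

Deadweight loss = £1140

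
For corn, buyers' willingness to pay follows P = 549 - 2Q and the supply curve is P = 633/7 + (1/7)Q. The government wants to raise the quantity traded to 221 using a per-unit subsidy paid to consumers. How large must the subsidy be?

At Q = 221, from the demand curve buyers pay Pb = 549 − 2·221 = 107; from the supply curve sellers need Ps = 633/7 + (1/7)·221 = 122.
The subsidy must fill the gap: s = Ps − Pb = 122 − 107 = 15.

Required subsidy s = 15 per unit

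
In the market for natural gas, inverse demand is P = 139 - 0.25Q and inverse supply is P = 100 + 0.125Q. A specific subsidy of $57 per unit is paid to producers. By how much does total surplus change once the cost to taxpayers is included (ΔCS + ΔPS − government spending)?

Pre-subsidy: 139 - 0.25Q = 100 + 0.125Q gives Q* = 104 and P* = 113.
With the subsidy, sellers receive Ps = Pb + 57 for each unit, where Pb is the price buyers pay.
On the curves, Pb = 139 - 0.25Q and Ps = 100 + 0.125Q; the wedge Ps − Pb = 57 gives 100 + 0.125Q − (139 - 0.25Q) = 57, so Q' = 256.
Then Pb = 139 − 0.25·256 = 75 and Ps = 100 + 0.125·256 = 132.
ΔCS = ½(104 + 256)(113 − 75) = 6840; ΔPS = ½(104 + 256)(132 − 113) = 3420.
Government spending = 57 × 256 = 14592.
Net change = 6840 + 3420 − 14592 = -4332. The loss equals the DWL triangle ½·57·152.

Net change in total surplus = -$4332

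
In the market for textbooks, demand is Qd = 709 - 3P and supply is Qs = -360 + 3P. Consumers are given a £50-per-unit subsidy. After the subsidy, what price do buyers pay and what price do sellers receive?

Pre-subsidy: 709 - 3P = -360 + 3P gives P* = 1069/6, Q* = 174.5.
With the rebate, buyers effectively pay Pb = Ps − 50, where Ps is the price sellers receive.
Demand in terms of Ps becomes Qd = 709 − 3(Ps − 50) = 859 - 3Ps. Setting this equal to supply: 859 - 3Ps = -360 + 3Ps, so Ps = 1219/6.
Buyers pay Pb = 1219/6 − 50 = 919/6; Q' = -360 + 3·(1219/6) = 249.5.

Buyers pay 919/6; sellers receive 1219/6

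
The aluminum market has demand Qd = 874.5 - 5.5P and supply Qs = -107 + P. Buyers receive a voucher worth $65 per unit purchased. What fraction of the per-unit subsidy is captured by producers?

Pre-subsidy: 874.5 - 5.5P = -107 + P gives P* = 151, Q* = 44.
With the rebate, buyers effectively pay Pb = Ps − 65, where Ps is the price sellers receive.
Demand in terms of Ps becomes Qd = 874.5 − 5.5(Ps − 65) = 1232 - 5.5Ps. Setting this equal to supply: 1232 - 5.5Ps = -107 + Ps, so Ps = 206.
Buyers pay Pb = 206 − 65 = 141; Q' = -107 + 1·206 = 99.
Buyers' price falls by P* − Pb = 151 − 141 = 10; sellers' price rises by Ps − P* = 206 − 151 = 55.
So producers capture 55/65 = 11/13 of each unit of subsidy.

Producer share = 11/13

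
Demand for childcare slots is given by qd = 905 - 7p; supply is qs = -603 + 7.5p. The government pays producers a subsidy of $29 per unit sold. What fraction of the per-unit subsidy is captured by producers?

Pre-subsidy: 905 - 7p = -603 + 7.5p gives p* = 104, q* = 177.
With the subsidy, sellers receive ps = pb + 29 for each unit, where pb is the price buyers pay.
Supply in terms of pb becomes qs = -603 + 7.5(pb + 29) = -385.5 + 7.5pb. Setting this equal to demand: 905 - 7pb = -385.5 + 7.5pb, so pb = 89.
Sellers receive ps = 89 + 29 = 118; q' = 905 − 7·89 = 282.
Buyers' price falls by p* − pb = 104 − 89 = 15; sellers' price rises by ps − p* = 118 − 104 = 14.
So producers capture 14/29 = 14/29 of each unit of subsidy.

Producer share = 14/29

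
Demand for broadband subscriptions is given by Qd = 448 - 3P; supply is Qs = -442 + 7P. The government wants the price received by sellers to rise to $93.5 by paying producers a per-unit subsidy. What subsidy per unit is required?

Required subsidy s = $15 per unit

At a seller price of 93.5, quantity supplied is -442 + 7·93.5 = 212.5.
Buyers absorb 212.5 only when they pay Pb with 448 − 3·Pb = 212.5, i.e. Pb = 78.5.
s = Ps − Pb = 93.5 − 78.5 = 15.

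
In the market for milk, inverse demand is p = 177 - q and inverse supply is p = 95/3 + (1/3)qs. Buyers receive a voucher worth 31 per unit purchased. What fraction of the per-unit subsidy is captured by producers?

Producer share = 0.25

Pre-subsidy: 177 - q = 95/3 + (1/3)q gives q* = 109 and p* = 68.
With the rebate, buyers effectively pay pb = ps − 31, where ps is the price sellers receive.
On the curves, pb = 177 - q and ps = 95/3 + (1/3)q; the wedge ps − pb = 31 gives 95/3 + (1/3)q − (177 - q) = 31, so q' = 132.25.
Then pb = 177 − 1·132.25 = 44.75 and ps = 95/3 + (1/3)·132.25 = 75.75.
Buyers' price falls by p* − pb = 68 − 44.75 = 23.25; sellers' price rises by ps − p* = 75.75 − 68 = 7.75.
So producers capture 7.75/31 = 0.25 of each unit of subsidy.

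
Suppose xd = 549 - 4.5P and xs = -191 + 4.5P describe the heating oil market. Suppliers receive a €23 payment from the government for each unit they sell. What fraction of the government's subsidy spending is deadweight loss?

DWL / government spending = 207/1846

Pre-subsidy: 549 - 4.5P = -191 + 4.5P gives P* = 740/9, x* = 179.
With the subsidy, sellers receive Ps = Pb + 23 for each unit, where Pb is the price buyers pay.
Supply in terms of Pb becomes xs = -191 + 4.5(Pb + 23) = -87.5 + 4.5Pb. Setting this equal to demand: 549 - 4.5Pb = -87.5 + 4.5Pb, so Pb = 1273/18.
Sellers receive Ps = 1273/18 + 23 = 1687/18; x' = 549 − 4.5·(1273/18) = 230.75.
ΔCS = ½(179 + 230.75)(740/9 − 1273/18) = 2356.0625; ΔPS = ½(179 + 230.75)(1687/18 − 740/9) = 2356.0625.
Government spending = 23 × 230.75 = 5307.25.
DWL = ½ × 23 × (230.75 − 179) = 595.125; fraction = 595.125 / 5307.25 = 207/1846.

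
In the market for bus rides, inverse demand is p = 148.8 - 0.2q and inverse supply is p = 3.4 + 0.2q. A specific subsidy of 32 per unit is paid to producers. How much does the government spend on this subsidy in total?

Government cost = 14192

Pre-subsidy: 148.8 - 0.2q = 3.4 + 0.2q gives q* = 363.5 and p* = 76.1.
With the subsidy, sellers receive ps = pb + 32 for each unit, where pb is the price buyers pay.
On the curves, pb = 148.8 - 0.2q and ps = 3.4 + 0.2q; the wedge ps − pb = 32 gives 3.4 + 0.2q − (148.8 - 0.2q) = 32, so q' = 443.5.
Then pb = 148.8 − 0.2·443.5 = 60.1 and ps = 3.4 + 0.2·443.5 = 92.1.
Government outlay = subsidy × quantity = 32 × 443.5 = 14192.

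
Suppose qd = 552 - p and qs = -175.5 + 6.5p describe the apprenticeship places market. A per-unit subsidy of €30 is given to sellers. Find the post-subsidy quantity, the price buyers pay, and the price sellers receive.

q' = 481; buyers pay €71; sellers receive €101

Pre-subsidy: 552 - p = -175.5 + 6.5p gives p* = 97, q* = 455.
With the subsidy, sellers receive ps = pb + 30 for each unit, where pb is the price buyers pay.
Supply in terms of pb becomes qs = -175.5 + 6.5(pb + 30) = 19.5 + 6.5pb. Setting this equal to demand: 552 - pb = 19.5 + 6.5pb, so pb = 71.
Sellers receive ps = 71 + 30 = 101; q' = 552 − 1·71 = 481.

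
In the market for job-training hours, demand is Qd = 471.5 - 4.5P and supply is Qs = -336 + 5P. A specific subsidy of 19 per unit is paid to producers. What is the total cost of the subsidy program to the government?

Pre-subsidy: 471.5 - 4.5P = -336 + 5P gives P* = 85, Q* = 89.
With the subsidy, sellers receive Ps = Pb + 19 for each unit, where Pb is the price buyers pay.
Supply in terms of Pb becomes Qs = -336 + 5(Pb + 19) = -241 + 5Pb. Setting this equal to demand: 471.5 - 4.5Pb = -241 + 5Pb, so Pb = 75.
Sellers receive Ps = 75 + 19 = 94; Q' = 471.5 − 4.5·75 = 134.
Government outlay = subsidy × quantity = 19 × 134 = 2546.

Government cost = 2546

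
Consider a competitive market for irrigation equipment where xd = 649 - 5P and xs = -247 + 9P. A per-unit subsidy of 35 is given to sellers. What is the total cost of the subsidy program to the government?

Pre-subsidy: 649 - 5P = -247 + 9P gives P* = 64, x* = 329.
With the subsidy, sellers receive Ps = Pb + 35 for each unit, where Pb is the price buyers pay.
Supply in terms of Pb becomes xs = -247 + 9(Pb + 35) = 68 + 9Pb. Setting this equal to demand: 649 - 5Pb = 68 + 9Pb, so Pb = 41.5.
Sellers receive Ps = 41.5 + 35 = 76.5; x' = 649 − 5·41.5 = 441.5.
Government outlay = subsidy × quantity = 35 × 441.5 = 15452.5.

Government cost = 15452.5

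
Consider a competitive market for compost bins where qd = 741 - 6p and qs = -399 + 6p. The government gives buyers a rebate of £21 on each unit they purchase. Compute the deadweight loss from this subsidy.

Deadweight loss = £661.5

Pre-subsidy: 741 - 6p = -399 + 6p gives p* = 95, q* = 171.
With the rebate, buyers effectively pay pb = ps − 21, where ps is the price sellers receive.
Demand in terms of ps becomes qd = 741 − 6(ps − 21) = 867 - 6ps. Setting this equal to supply: 867 - 6ps = -399 + 6ps, so ps = 105.5.
Buyers pay pb = 105.5 − 21 = 84.5; q' = -399 + 6·105.5 = 234.
The subsidy expands output by 234 − 171 = 63 past the efficient level; on those units the gap between marginal cost and willingness to pay runs from 0 up to 21.
DWL = ½ × 21 × 63 = 661.5.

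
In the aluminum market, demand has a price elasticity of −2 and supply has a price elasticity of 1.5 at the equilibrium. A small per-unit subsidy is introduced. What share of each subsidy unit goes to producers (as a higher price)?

Producer share = 4/7

For a small subsidy around the equilibrium, the benefit split depends on the relative slopes, which at a point are proportional to the elasticities.
Buyer share = εs/(εs + |εd|) = 1.5/(1.5 + 2) = 3/7; seller share = |εd|/(εs + |εd|) = 4/7.
So producers capture 4/7 of the subsidy.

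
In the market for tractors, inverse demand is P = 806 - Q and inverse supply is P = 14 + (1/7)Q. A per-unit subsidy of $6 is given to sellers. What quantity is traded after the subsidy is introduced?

Q' = 698.25

Pre-subsidy: 806 - Q = 14 + (1/7)Q gives Q* = 693 and P* = 113.
With the subsidy, sellers receive Ps = Pb + 6 for each unit, where Pb is the price buyers pay.
On the curves, Pb = 806 - Q and Ps = 14 + (1/7)Q; the wedge Ps − Pb = 6 gives 14 + (1/7)Q − (806 - Q) = 6, so Q' = 698.25.
Then Pb = 806 − 1·698.25 = 107.75 and Ps = 14 + (1/7)·698.25 = 113.75.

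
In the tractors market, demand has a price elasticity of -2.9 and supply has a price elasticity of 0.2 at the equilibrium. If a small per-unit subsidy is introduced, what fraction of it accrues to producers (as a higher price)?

Producer share = 29/31

For a small subsidy around the equilibrium, the benefit split depends on the relative slopes, which at a point are proportional to the elasticities.
Buyer share = εs/(εs + |εd|) = 0.2/(0.2 + 2.9) = 2/31; seller share = |εd|/(εs + |εd|) = 29/31.
So producers capture 29/31 of the subsidy.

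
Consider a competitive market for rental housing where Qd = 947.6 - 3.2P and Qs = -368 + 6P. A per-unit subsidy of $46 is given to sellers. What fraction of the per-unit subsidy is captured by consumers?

Consumer share = 15/23

Pre-subsidy: 947.6 - 3.2P = -368 + 6P gives P* = 143, Q* = 490.
With the subsidy, sellers receive Ps = Pb + 46 for each unit, where Pb is the price buyers pay.
Supply in terms of Pb becomes Qs = -368 + 6(Pb + 46) = -92 + 6Pb. Setting this equal to demand: 947.6 - 3.2Pb = -92 + 6Pb, so Pb = 113.
Sellers receive Ps = 113 + 46 = 159; Q' = 947.6 − 3.2·113 = 586.
Buyers' price falls by P* − Pb = 143 − 113 = 30; sellers' price rises by Ps − P* = 159 − 143 = 16.
So consumers capture 30/46 = 15/23 of each unit of subsidy.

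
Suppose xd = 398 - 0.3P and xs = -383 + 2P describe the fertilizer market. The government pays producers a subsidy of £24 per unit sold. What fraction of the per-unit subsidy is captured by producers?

Pre-subsidy: 398 - 0.3P = -383 + 2P gives P* = 7810/23, x* = 6811/23.
With the subsidy, sellers receive Ps = Pb + 24 for each unit, where Pb is the price buyers pay.
Supply in terms of Pb becomes xs = -383 + 2(Pb + 24) = -335 + 2Pb. Setting this equal to demand: 398 - 0.3Pb = -335 + 2Pb, so Pb = 7330/23.
Sellers receive Ps = 7330/23 + 24 = 7882/23; x' = 398 − 0.3·(7330/23) = 6955/23.
Buyers' price falls by P* − Pb = 7810/23 − 7330/23 = 480/23; sellers' price rises by Ps − P* = 7882/23 − 7810/23 = 72/23.
So producers capture (72/23)/24 = 3/23 of each unit of subsidy.

Producer share = 3/23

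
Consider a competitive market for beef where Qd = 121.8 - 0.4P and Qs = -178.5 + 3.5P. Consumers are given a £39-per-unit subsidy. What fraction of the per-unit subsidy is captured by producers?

Pre-subsidy: 121.8 - 0.4P = -178.5 + 3.5P gives P* = 77, Q* = 91.
With the rebate, buyers effectively pay Pb = Ps − 39, where Ps is the price sellers receive.
Demand in terms of Ps becomes Qd = 121.8 − 0.4(Ps − 39) = 137.4 - 0.4Ps. Setting this equal to supply: 137.4 - 0.4Ps = -178.5 + 3.5Ps, so Ps = 81.
Buyers pay Pb = 81 − 39 = 42; Q' = -178.5 + 3.5·81 = 105.
Buyers' price falls by P* − Pb = 77 − 42 = 35; sellers' price rises by Ps − P* = 81 − 77 = 4.
So producers capture 4/39 = 4/39 of each unit of subsidy.

Producer share = 4/39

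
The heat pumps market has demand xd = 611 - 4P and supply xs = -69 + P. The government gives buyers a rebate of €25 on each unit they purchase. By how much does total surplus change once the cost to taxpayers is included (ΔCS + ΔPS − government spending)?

Pre-subsidy: 611 - 4P = -69 + P gives P* = 136, x* = 67.
With the rebate, buyers effectively pay Pb = Ps − 25, where Ps is the price sellers receive.
Demand in terms of Ps becomes xd = 611 − 4(Ps − 25) = 711 - 4Ps. Setting this equal to supply: 711 - 4Ps = -69 + Ps, so Ps = 156.
Buyers pay Pb = 156 − 25 = 131; x' = -69 + 1·156 = 87.
ΔCS = ½(67 + 87)(136 − 131) = 385; ΔPS = ½(67 + 87)(156 − 136) = 1540.
Government spending = 25 × 87 = 2175.
Net change = 385 + 1540 − 2175 = -250. The loss equals the DWL triangle ½·25·20.

Net change in total surplus = -€250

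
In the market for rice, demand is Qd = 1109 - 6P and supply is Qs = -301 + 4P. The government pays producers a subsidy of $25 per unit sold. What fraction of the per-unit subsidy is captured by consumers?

Consumer share = 0.4

Pre-subsidy: 1109 - 6P = -301 + 4P gives P* = 141, Q* = 263.
With the subsidy, sellers receive Ps = Pb + 25 for each unit, where Pb is the price buyers pay.
Supply in terms of Pb becomes Qs = -301 + 4(Pb + 25) = -201 + 4Pb. Setting this equal to demand: 1109 - 6Pb = -201 + 4Pb, so Pb = 131.
Sellers receive Ps = 131 + 25 = 156; Q' = 1109 − 6·131 = 323.
Buyers' price falls by P* − Pb = 141 − 131 = 10; sellers' price rises by Ps − P* = 156 − 141 = 15.
So consumers capture 10/25 = 0.4 of each unit of subsidy.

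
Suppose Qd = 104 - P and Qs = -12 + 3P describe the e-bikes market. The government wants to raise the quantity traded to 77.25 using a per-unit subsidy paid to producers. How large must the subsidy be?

Required subsidy s = 3 per unit

At Q = 77.25, invert demand for the buyer price: Pb = (104 − 77.25)/1 = 26.75; invert supply for the seller price: Ps = (77.25 − (-12))/3 = 29.75.
The subsidy must fill the gap: s = Ps − Pb = 29.75 − 26.75 = 3.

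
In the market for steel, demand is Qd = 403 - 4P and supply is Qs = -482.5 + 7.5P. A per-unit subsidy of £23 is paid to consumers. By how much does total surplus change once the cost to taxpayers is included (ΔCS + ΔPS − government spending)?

Pre-subsidy: 403 - 4P = -482.5 + 7.5P gives P* = 77, Q* = 95.
With the rebate, buyers effectively pay Pb = Ps − 23, where Ps is the price sellers receive.
Demand in terms of Ps becomes Qd = 403 − 4(Ps − 23) = 495 - 4Ps. Setting this equal to supply: 495 - 4Ps = -482.5 + 7.5Ps, so Ps = 85.
Buyers pay Pb = 85 − 23 = 62; Q' = -482.5 + 7.5·85 = 155.
ΔCS = ½(95 + 155)(77 − 62) = 1875; ΔPS = ½(95 + 155)(85 − 77) = 1000.
Government spending = 23 × 155 = 3565.
Net change = 1875 + 1000 − 3565 = -690. The loss equals the DWL triangle ½·23·60.

Net change in total surplus = -£690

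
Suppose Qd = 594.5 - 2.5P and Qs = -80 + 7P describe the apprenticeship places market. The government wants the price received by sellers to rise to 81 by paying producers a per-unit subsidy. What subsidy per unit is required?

Required subsidy s = 38 per unit

At a seller price of 81, quantity supplied is -80 + 7·81 = 487.
Buyers absorb 487 only when they pay Pb with 594.5 − 2.5·Pb = 487, i.e. Pb = 43.
s = Ps − Pb = 81 − 43 = 38.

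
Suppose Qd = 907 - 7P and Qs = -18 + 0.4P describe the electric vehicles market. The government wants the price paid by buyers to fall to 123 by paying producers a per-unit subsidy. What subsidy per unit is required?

At a buyer price of 123, quantity demanded is 907 − 7·123 = 46.
Sellers supply 46 only when they receive Ps with -18 + 0.4·Ps = 46, i.e. Ps = 160.
s = Ps − Pb = 160 − 123 = 37.

Required subsidy s = 37 per unit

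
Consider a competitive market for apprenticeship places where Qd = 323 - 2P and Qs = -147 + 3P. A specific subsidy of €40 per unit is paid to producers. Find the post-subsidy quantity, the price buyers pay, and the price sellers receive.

Pre-subsidy: 323 - 2P = -147 + 3P gives P* = 94, Q* = 135.
With the subsidy, sellers receive Ps = Pb + 40 for each unit, where Pb is the price buyers pay.
Supply in terms of Pb becomes Qs = -147 + 3(Pb + 40) = -27 + 3Pb. Setting this equal to demand: 323 - 2Pb = -27 + 3Pb, so Pb = 70.
Sellers receive Ps = 70 + 40 = 110; Q' = 323 − 2·70 = 183.

Q' = 183; buyers pay €70; sellers receive €110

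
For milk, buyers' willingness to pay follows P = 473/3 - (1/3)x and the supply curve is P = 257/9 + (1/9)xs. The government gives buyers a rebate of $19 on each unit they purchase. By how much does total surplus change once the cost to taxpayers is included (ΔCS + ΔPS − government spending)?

Net change in total surplus = -$406.125

Pre-subsidy: 473/3 - (1/3)x = 257/9 + (1/9)x gives x* = 290.5 and P* = 365/6.
With the rebate, buyers effectively pay Pb = Ps − 19, where Ps is the price sellers receive.
On the curves, Pb = 473/3 - (1/3)x and Ps = 257/9 + (1/9)x; the wedge Ps − Pb = 19 gives 257/9 + (1/9)x − (473/3 - (1/3)x) = 19, so x' = 333.25.
Then Pb = 473/3 − (1/3)·333.25 = 559/12 and Ps = 257/9 + (1/9)·333.25 = 787/12.
ΔCS = ½(290.5 + 333.25)(365/6 − 559/12) = 4444.21875; ΔPS = ½(290.5 + 333.25)(787/12 − 365/6) = 1481.40625.
Government spending = 19 × 333.25 = 6331.75.
Net change = 4444.21875 + 1481.40625 − 6331.75 = -406.125. The loss equals the DWL triangle ½·19·42.75.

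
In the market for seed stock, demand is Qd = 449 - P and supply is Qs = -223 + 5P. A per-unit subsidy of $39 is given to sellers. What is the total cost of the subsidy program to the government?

Government cost = $14410.5

Pre-subsidy: 449 - P = -223 + 5P gives P* = 112, Q* = 337.
With the subsidy, sellers receive Ps = Pb + 39 for each unit, where Pb is the price buyers pay.
Supply in terms of Pb becomes Qs = -223 + 5(Pb + 39) = -28 + 5Pb. Setting this equal to demand: 449 - Pb = -28 + 5Pb, so Pb = 79.5.
Sellers receive Ps = 79.5 + 39 = 118.5; Q' = 449 − 1·79.5 = 369.5.
Government outlay = subsidy × quantity = 39 × 369.5 = 14410.5.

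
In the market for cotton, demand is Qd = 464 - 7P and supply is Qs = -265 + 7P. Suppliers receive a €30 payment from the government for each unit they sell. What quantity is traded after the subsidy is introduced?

Q' = 204.5

Pre-subsidy: 464 - 7P = -265 + 7P gives P* = 729/14, Q* = 99.5.
With the subsidy, sellers receive Ps = Pb + 30 for each unit, where Pb is the price buyers pay.
Supply in terms of Pb becomes Qs = -265 + 7(Pb + 30) = -55 + 7Pb. Setting this equal to demand: 464 - 7Pb = -55 + 7Pb, so Pb = 519/14.
Sellers receive Ps = 519/14 + 30 = 939/14; Q' = 464 − 7·(519/14) = 204.5.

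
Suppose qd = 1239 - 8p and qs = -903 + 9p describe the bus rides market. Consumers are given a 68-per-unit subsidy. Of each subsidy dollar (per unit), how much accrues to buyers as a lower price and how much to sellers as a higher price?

Buyers gain 36 per unit; sellers gain 32 per unit

Pre-subsidy: 1239 - 8p = -903 + 9p gives p* = 126, q* = 231.
With the rebate, buyers effectively pay pb = ps − 68, where ps is the price sellers receive.
Demand in terms of ps becomes qd = 1239 − 8(ps − 68) = 1783 - 8ps. Setting this equal to supply: 1783 - 8ps = -903 + 9ps, so ps = 158.
Buyers pay pb = 158 − 68 = 90; q' = -903 + 9·158 = 519.
Buyers' price falls by p* − pb = 126 − 90 = 36; sellers' price rises by ps − p* = 158 − 126 = 32.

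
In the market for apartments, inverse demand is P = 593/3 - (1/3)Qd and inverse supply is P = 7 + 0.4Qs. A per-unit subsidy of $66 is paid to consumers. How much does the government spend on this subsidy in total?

Pre-subsidy: 593/3 - (1/3)Q = 7 + 0.4Q gives Q* = 260 and P* = 111.
With the rebate, buyers effectively pay Pb = Ps − 66, where Ps is the price sellers receive.
On the curves, Pb = 593/3 - (1/3)Q and Ps = 7 + 0.4Q; the wedge Ps − Pb = 66 gives 7 + 0.4Q − (593/3 - (1/3)Q) = 66, so Q' = 350.
Then Pb = 593/3 − (1/3)·350 = 81 and Ps = 7 + 0.4·350 = 147.
Government outlay = subsidy × quantity = 66 × 350 = 23100.

Government cost = $23100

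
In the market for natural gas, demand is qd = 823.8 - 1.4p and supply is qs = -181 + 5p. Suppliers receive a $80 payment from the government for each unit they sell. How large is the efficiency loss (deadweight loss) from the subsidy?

Deadweight loss = $3500

Pre-subsidy: 823.8 - 1.4p = -181 + 5p gives p* = 157, q* = 604.
With the subsidy, sellers receive ps = pb + 80 for each unit, where pb is the price buyers pay.
Supply in terms of pb becomes qs = -181 + 5(pb + 80) = 219 + 5pb. Setting this equal to demand: 823.8 - 1.4pb = 219 + 5pb, so pb = 94.5.
Sellers receive ps = 94.5 + 80 = 174.5; q' = 823.8 − 1.4·94.5 = 691.5.
The subsidy expands output by 691.5 − 604 = 87.5 past the efficient level; on those units the gap between marginal cost and willingness to pay runs from 0 up to 80.
DWL = ½ × 80 × 87.5 = 3500.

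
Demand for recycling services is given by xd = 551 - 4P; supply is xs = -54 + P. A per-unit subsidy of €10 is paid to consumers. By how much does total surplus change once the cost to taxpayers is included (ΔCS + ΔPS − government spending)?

Pre-subsidy: 551 - 4P = -54 + P gives P* = 121, x* = 67.
With the rebate, buyers effectively pay Pb = Ps − 10, where Ps is the price sellers receive.
Demand in terms of Ps becomes xd = 551 − 4(Ps − 10) = 591 - 4Ps. Setting this equal to supply: 591 - 4Ps = -54 + Ps, so Ps = 129.
Buyers pay Pb = 129 − 10 = 119; x' = -54 + 1·129 = 75.
ΔCS = ½(67 + 75)(121 − 119) = 142; ΔPS = ½(67 + 75)(129 − 121) = 568.
Government spending = 10 × 75 = 750.
Net change = 142 + 568 − 750 = -40. The loss equals the DWL triangle ½·10·8.

Net change in total surplus = -€40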